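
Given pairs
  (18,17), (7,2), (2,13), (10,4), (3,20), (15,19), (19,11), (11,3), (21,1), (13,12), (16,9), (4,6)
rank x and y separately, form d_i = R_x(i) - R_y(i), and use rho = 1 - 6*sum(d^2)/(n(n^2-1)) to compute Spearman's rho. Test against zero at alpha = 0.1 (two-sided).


Step 1: Rank x and y separately (midranks; no ties here).
rank(x): 18->10, 7->4, 2->1, 10->5, 3->2, 15->8, 19->11, 11->6, 21->12, 13->7, 16->9, 4->3
rank(y): 17->10, 2->2, 13->9, 4->4, 20->12, 19->11, 11->7, 3->3, 1->1, 12->8, 9->6, 6->5
Step 2: d_i = R_x(i) - R_y(i); compute d_i^2.
  (10-10)^2=0, (4-2)^2=4, (1-9)^2=64, (5-4)^2=1, (2-12)^2=100, (8-11)^2=9, (11-7)^2=16, (6-3)^2=9, (12-1)^2=121, (7-8)^2=1, (9-6)^2=9, (3-5)^2=4
sum(d^2) = 338.
Step 3: rho = 1 - 6*338 / (12*(12^2 - 1)) = 1 - 2028/1716 = -0.181818.
Step 4: Under H0, t = rho * sqrt((n-2)/(1-rho^2)) = -0.5847 ~ t(10).
Step 5: Two-sided p-value from the t-distribution with 10 df = 0.571701.
Step 6: alpha = 0.1. fail to reject H0.

rho = -0.1818, p = 0.571701, fail to reject H0 at alpha = 0.1.


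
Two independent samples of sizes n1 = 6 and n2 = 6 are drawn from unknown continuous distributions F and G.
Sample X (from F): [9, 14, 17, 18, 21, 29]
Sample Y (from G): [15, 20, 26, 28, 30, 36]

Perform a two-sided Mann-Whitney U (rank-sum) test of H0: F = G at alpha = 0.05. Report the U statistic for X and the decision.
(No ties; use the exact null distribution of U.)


Step 1: Combine and sort all 12 observations; assign midranks.
sorted (value, group): (9,X), (14,X), (15,Y), (17,X), (18,X), (20,Y), (21,X), (26,Y), (28,Y), (29,X), (30,Y), (36,Y)
ranks: 9->1, 14->2, 15->3, 17->4, 18->5, 20->6, 21->7, 26->8, 28->9, 29->10, 30->11, 36->12
Step 2: Rank sum for X: R1 = 1 + 2 + 4 + 5 + 7 + 10 = 29.
Step 3: U_X = R1 - n1(n1+1)/2 = 29 - 6*7/2 = 29 - 21 = 8.
       U_Y = n1*n2 - U_X = 36 - 8 = 28.
Step 4: No ties, so the exact null distribution of U (based on enumerating the C(12,6) = 924 equally likely rank assignments) gives the two-sided p-value.
Step 5: p-value = 0.132035; compare to alpha = 0.05. fail to reject H0.

U_X = 8, p = 0.132035, fail to reject H0 at alpha = 0.05.


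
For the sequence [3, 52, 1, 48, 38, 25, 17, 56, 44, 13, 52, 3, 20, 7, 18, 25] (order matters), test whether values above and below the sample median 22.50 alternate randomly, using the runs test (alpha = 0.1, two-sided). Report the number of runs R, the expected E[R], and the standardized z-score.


Step 1: Compute median = 22.50; label A = above, B = below.
Labels in order: BABAAABAABABBBBA  (n_A = 8, n_B = 8)
Step 2: Count runs R = 10.
Step 3: Under H0 (random ordering), E[R] = 2*n_A*n_B/(n_A+n_B) + 1 = 2*8*8/16 + 1 = 9.0000.
        Var[R] = 2*n_A*n_B*(2*n_A*n_B - n_A - n_B) / ((n_A+n_B)^2 * (n_A+n_B-1)) = 14336/3840 = 3.7333.
        SD[R] = 1.9322.
Step 4: Continuity-corrected z = (R - 0.5 - E[R]) / SD[R] = (10 - 0.5 - 9.0000) / 1.9322 = 0.2588.
Step 5: Two-sided p-value via normal approximation = 2*(1 - Phi(|z|)) = 0.795809.
Step 6: alpha = 0.1. fail to reject H0.

R = 10, z = 0.2588, p = 0.795809, fail to reject H0.


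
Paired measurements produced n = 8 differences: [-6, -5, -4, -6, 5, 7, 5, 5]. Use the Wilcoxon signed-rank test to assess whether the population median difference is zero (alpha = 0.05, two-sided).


Step 1: Drop any zero differences (none here) and take |d_i|.
|d| = [6, 5, 4, 6, 5, 7, 5, 5]
Step 2: Midrank |d_i| (ties get averaged ranks).
ranks: |6|->6.5, |5|->3.5, |4|->1, |6|->6.5, |5|->3.5, |7|->8, |5|->3.5, |5|->3.5
Step 3: Attach original signs; sum ranks with positive sign and with negative sign.
W+ = 3.5 + 8 + 3.5 + 3.5 = 18.5
W- = 6.5 + 3.5 + 1 + 6.5 = 17.5
(Check: W+ + W- = 36 should equal n(n+1)/2 = 36.)
Step 4: Test statistic W = min(W+, W-) = 17.5.
Step 5: Ties in |d|, so use the tie-corrected normal approximation.
        E[W] = n(n+1)/4 = 8*9/4 = 18.
        Tie groups: |d|=5 (t=4), |d|=6 (t=2); sum(t^3 - t) = 66.
        Var[W] = n(n+1)(2n+1)/24 - sum(t^3-t)/48 = 1224/24 - 66/48 = 49.625.
        z = (W - E[W]) / sqrt(Var[W]) = (17.5 - 18) / 7.0445 = -0.0710.
        Two-sided p = 2*Phi(z) = 0.943416.
Step 6: alpha = 0.05. fail to reject H0.

W+ = 18.5, W- = 17.5, W = min = 17.5, p = 0.943416, fail to reject H0.


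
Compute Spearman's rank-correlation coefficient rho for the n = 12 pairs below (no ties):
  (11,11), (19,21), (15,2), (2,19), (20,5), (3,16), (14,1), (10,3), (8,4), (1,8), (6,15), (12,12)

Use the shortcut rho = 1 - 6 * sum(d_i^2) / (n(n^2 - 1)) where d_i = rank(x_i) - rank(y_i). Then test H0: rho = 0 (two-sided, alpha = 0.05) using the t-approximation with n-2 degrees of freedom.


Step 1: Rank x and y separately (midranks; no ties here).
rank(x): 11->7, 19->11, 15->10, 2->2, 20->12, 3->3, 14->9, 10->6, 8->5, 1->1, 6->4, 12->8
rank(y): 11->7, 21->12, 2->2, 19->11, 5->5, 16->10, 1->1, 3->3, 4->4, 8->6, 15->9, 12->8
Step 2: d_i = R_x(i) - R_y(i); compute d_i^2.
  (7-7)^2=0, (11-12)^2=1, (10-2)^2=64, (2-11)^2=81, (12-5)^2=49, (3-10)^2=49, (9-1)^2=64, (6-3)^2=9, (5-4)^2=1, (1-6)^2=25, (4-9)^2=25, (8-8)^2=0
sum(d^2) = 368.
Step 3: rho = 1 - 6*368 / (12*(12^2 - 1)) = 1 - 2208/1716 = -0.286713.
Step 4: Under H0, t = rho * sqrt((n-2)/(1-rho^2)) = -0.9464 ~ t(10).
Step 5: Two-sided p-value from the t-distribution with 10 df = 0.366251.
Step 6: alpha = 0.05. fail to reject H0.

rho = -0.2867, p = 0.366251, fail to reject H0 at alpha = 0.05.


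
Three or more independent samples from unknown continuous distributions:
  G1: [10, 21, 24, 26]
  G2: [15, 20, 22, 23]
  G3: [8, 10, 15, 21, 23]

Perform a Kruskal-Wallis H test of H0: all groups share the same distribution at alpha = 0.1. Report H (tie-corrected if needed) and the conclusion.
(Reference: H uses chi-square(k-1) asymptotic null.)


Step 1: Combine all N = 13 observations and assign midranks.
sorted (value, group, rank): (8,G3,1), (10,G1,2.5), (10,G3,2.5), (15,G2,4.5), (15,G3,4.5), (20,G2,6), (21,G1,7.5), (21,G3,7.5), (22,G2,9), (23,G2,10.5), (23,G3,10.5), (24,G1,12), (26,G1,13)
Step 2: Sum ranks within each group.
R_1 = 35 (n_1 = 4)
R_2 = 30 (n_2 = 4)
R_3 = 26 (n_3 = 5)
Step 3: H = 12/(N(N+1)) * sum(R_i^2/n_i) - 3(N+1)
     = 12/(13*14) * (35^2/4 + 30^2/4 + 26^2/5) - 3*14
     = 0.065934 * 666.45 - 42
     = 1.941758.
Step 4: Ties present; correction factor C = 1 - 24/(13^3 - 13) = 0.989011. Corrected H = 1.941758 / 0.989011 = 1.963333.
Step 5: Under H0, H ~ chi^2(2); p-value = 0.374686.
Step 6: alpha = 0.1. fail to reject H0.

H = 1.9633, df = 2, p = 0.374686, fail to reject H0.


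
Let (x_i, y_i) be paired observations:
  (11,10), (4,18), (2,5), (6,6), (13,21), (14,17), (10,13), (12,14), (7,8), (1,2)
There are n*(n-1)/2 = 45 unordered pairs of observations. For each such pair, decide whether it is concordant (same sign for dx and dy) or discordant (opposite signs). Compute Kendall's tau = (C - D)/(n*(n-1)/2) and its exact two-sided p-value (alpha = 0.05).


Step 1: Enumerate the 45 unordered pairs (i,j) with i<j and classify each by sign(x_j-x_i) * sign(y_j-y_i).
  (1,2):dx=-7,dy=+8->D; (1,3):dx=-9,dy=-5->C; (1,4):dx=-5,dy=-4->C; (1,5):dx=+2,dy=+11->C
  (1,6):dx=+3,dy=+7->C; (1,7):dx=-1,dy=+3->D; (1,8):dx=+1,dy=+4->C; (1,9):dx=-4,dy=-2->C
  (1,10):dx=-10,dy=-8->C; (2,3):dx=-2,dy=-13->C; (2,4):dx=+2,dy=-12->D; (2,5):dx=+9,dy=+3->C
  (2,6):dx=+10,dy=-1->D; (2,7):dx=+6,dy=-5->D; (2,8):dx=+8,dy=-4->D; (2,9):dx=+3,dy=-10->D
  (2,10):dx=-3,dy=-16->C; (3,4):dx=+4,dy=+1->C; (3,5):dx=+11,dy=+16->C; (3,6):dx=+12,dy=+12->C
  (3,7):dx=+8,dy=+8->C; (3,8):dx=+10,dy=+9->C; (3,9):dx=+5,dy=+3->C; (3,10):dx=-1,dy=-3->C
  (4,5):dx=+7,dy=+15->C; (4,6):dx=+8,dy=+11->C; (4,7):dx=+4,dy=+7->C; (4,8):dx=+6,dy=+8->C
  (4,9):dx=+1,dy=+2->C; (4,10):dx=-5,dy=-4->C; (5,6):dx=+1,dy=-4->D; (5,7):dx=-3,dy=-8->C
  (5,8):dx=-1,dy=-7->C; (5,9):dx=-6,dy=-13->C; (5,10):dx=-12,dy=-19->C; (6,7):dx=-4,dy=-4->C
  (6,8):dx=-2,dy=-3->C; (6,9):dx=-7,dy=-9->C; (6,10):dx=-13,dy=-15->C; (7,8):dx=+2,dy=+1->C
  (7,9):dx=-3,dy=-5->C; (7,10):dx=-9,dy=-11->C; (8,9):dx=-5,dy=-6->C; (8,10):dx=-11,dy=-12->C
  (9,10):dx=-6,dy=-6->C
Step 2: C = 37, D = 8, total pairs = 45.
Step 3: tau = (C - D)/(n(n-1)/2) = (37 - 8)/45 = 0.644444.
Step 4: Exact two-sided p-value (enumerate n! = 3628800 permutations of y under H0): p = 0.009148.
Step 5: alpha = 0.05. reject H0.

tau_b = 0.6444 (C=37, D=8), p = 0.009148, reject H0.


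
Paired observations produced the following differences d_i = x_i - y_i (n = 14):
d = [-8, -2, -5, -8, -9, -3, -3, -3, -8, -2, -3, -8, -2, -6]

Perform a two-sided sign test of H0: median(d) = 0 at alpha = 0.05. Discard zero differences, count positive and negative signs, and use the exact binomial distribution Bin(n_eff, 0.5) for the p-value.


Step 1: Discard zero differences. Original n = 14; n_eff = number of nonzero differences = 14.
Nonzero differences (with sign): -8, -2, -5, -8, -9, -3, -3, -3, -8, -2, -3, -8, -2, -6
Step 2: Count signs: positive = 0, negative = 14.
Step 3: Under H0: P(positive) = 0.5, so the number of positives S ~ Bin(14, 0.5).
Step 4: Two-sided exact p-value = sum of Bin(14,0.5) probabilities at or below the observed probability = 0.000122.
Step 5: alpha = 0.05. reject H0.

n_eff = 14, pos = 0, neg = 14, p = 0.000122, reject H0.


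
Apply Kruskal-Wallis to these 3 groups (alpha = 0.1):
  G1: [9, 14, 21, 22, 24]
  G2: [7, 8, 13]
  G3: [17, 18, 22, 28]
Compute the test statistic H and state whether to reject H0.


Step 1: Combine all N = 12 observations and assign midranks.
sorted (value, group, rank): (7,G2,1), (8,G2,2), (9,G1,3), (13,G2,4), (14,G1,5), (17,G3,6), (18,G3,7), (21,G1,8), (22,G1,9.5), (22,G3,9.5), (24,G1,11), (28,G3,12)
Step 2: Sum ranks within each group.
R_1 = 36.5 (n_1 = 5)
R_2 = 7 (n_2 = 3)
R_3 = 34.5 (n_3 = 4)
Step 3: H = 12/(N(N+1)) * sum(R_i^2/n_i) - 3(N+1)
     = 12/(12*13) * (36.5^2/5 + 7^2/3 + 34.5^2/4) - 3*13
     = 0.076923 * 580.346 - 39
     = 5.641987.
Step 4: Ties present; correction factor C = 1 - 6/(12^3 - 12) = 0.996503. Corrected H = 5.641987 / 0.996503 = 5.661784.
Step 5: Under H0, H ~ chi^2(2); p-value = 0.058960.
Step 6: alpha = 0.1. reject H0.

H = 5.6618, df = 2, p = 0.058960, reject H0.


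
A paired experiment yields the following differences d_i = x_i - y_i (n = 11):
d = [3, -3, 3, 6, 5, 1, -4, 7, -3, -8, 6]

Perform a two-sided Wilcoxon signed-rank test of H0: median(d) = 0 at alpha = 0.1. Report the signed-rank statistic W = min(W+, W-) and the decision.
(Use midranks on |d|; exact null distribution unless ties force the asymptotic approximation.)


Step 1: Drop any zero differences (none here) and take |d_i|.
|d| = [3, 3, 3, 6, 5, 1, 4, 7, 3, 8, 6]
Step 2: Midrank |d_i| (ties get averaged ranks).
ranks: |3|->3.5, |3|->3.5, |3|->3.5, |6|->8.5, |5|->7, |1|->1, |4|->6, |7|->10, |3|->3.5, |8|->11, |6|->8.5
Step 3: Attach original signs; sum ranks with positive sign and with negative sign.
W+ = 3.5 + 3.5 + 8.5 + 7 + 1 + 10 + 8.5 = 42
W- = 3.5 + 6 + 3.5 + 11 = 24
(Check: W+ + W- = 66 should equal n(n+1)/2 = 66.)
Step 4: Test statistic W = min(W+, W-) = 24.
Step 5: Ties in |d|, so use the tie-corrected normal approximation.
        E[W] = n(n+1)/4 = 11*12/4 = 33.
        Tie groups: |d|=3 (t=4), |d|=6 (t=2); sum(t^3 - t) = 66.
        Var[W] = n(n+1)(2n+1)/24 - sum(t^3-t)/48 = 3036/24 - 66/48 = 125.125.
        z = (W - E[W]) / sqrt(Var[W]) = (24 - 33) / 11.1859 = -0.8046.
        Two-sided p = 2*Phi(z) = 0.421061.
Step 6: alpha = 0.1. fail to reject H0.

W+ = 42, W- = 24, W = min = 24, p = 0.421061, fail to reject H0.


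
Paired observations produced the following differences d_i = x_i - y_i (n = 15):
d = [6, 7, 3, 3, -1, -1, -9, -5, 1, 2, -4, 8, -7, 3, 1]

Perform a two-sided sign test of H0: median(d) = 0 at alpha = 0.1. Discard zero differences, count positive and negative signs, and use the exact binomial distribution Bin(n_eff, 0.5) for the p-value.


Step 1: Discard zero differences. Original n = 15; n_eff = number of nonzero differences = 15.
Nonzero differences (with sign): +6, +7, +3, +3, -1, -1, -9, -5, +1, +2, -4, +8, -7, +3, +1
Step 2: Count signs: positive = 9, negative = 6.
Step 3: Under H0: P(positive) = 0.5, so the number of positives S ~ Bin(15, 0.5).
Step 4: Two-sided exact p-value = sum of Bin(15,0.5) probabilities at or below the observed probability = 0.607239.
Step 5: alpha = 0.1. fail to reject H0.

n_eff = 15, pos = 9, neg = 6, p = 0.607239, fail to reject H0.


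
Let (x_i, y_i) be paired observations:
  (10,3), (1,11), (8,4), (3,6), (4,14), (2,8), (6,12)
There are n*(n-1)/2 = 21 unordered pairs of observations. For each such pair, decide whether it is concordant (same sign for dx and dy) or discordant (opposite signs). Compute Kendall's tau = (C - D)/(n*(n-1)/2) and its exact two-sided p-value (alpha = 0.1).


Step 1: Enumerate the 21 unordered pairs (i,j) with i<j and classify each by sign(x_j-x_i) * sign(y_j-y_i).
  (1,2):dx=-9,dy=+8->D; (1,3):dx=-2,dy=+1->D; (1,4):dx=-7,dy=+3->D; (1,5):dx=-6,dy=+11->D
  (1,6):dx=-8,dy=+5->D; (1,7):dx=-4,dy=+9->D; (2,3):dx=+7,dy=-7->D; (2,4):dx=+2,dy=-5->D
  (2,5):dx=+3,dy=+3->C; (2,6):dx=+1,dy=-3->D; (2,7):dx=+5,dy=+1->C; (3,4):dx=-5,dy=+2->D
  (3,5):dx=-4,dy=+10->D; (3,6):dx=-6,dy=+4->D; (3,7):dx=-2,dy=+8->D; (4,5):dx=+1,dy=+8->C
  (4,6):dx=-1,dy=+2->D; (4,7):dx=+3,dy=+6->C; (5,6):dx=-2,dy=-6->C; (5,7):dx=+2,dy=-2->D
  (6,7):dx=+4,dy=+4->C
Step 2: C = 6, D = 15, total pairs = 21.
Step 3: tau = (C - D)/(n(n-1)/2) = (6 - 15)/21 = -0.428571.
Step 4: Exact two-sided p-value (enumerate n! = 5040 permutations of y under H0): p = 0.238889.
Step 5: alpha = 0.1. fail to reject H0.

tau_b = -0.4286 (C=6, D=15), p = 0.238889, fail to reject H0.


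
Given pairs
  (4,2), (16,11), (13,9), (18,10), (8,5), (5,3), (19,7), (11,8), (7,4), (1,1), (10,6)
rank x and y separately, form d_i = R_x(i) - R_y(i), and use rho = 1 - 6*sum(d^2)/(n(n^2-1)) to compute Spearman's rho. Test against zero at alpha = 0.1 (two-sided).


Step 1: Rank x and y separately (midranks; no ties here).
rank(x): 4->2, 16->9, 13->8, 18->10, 8->5, 5->3, 19->11, 11->7, 7->4, 1->1, 10->6
rank(y): 2->2, 11->11, 9->9, 10->10, 5->5, 3->3, 7->7, 8->8, 4->4, 1->1, 6->6
Step 2: d_i = R_x(i) - R_y(i); compute d_i^2.
  (2-2)^2=0, (9-11)^2=4, (8-9)^2=1, (10-10)^2=0, (5-5)^2=0, (3-3)^2=0, (11-7)^2=16, (7-8)^2=1, (4-4)^2=0, (1-1)^2=0, (6-6)^2=0
sum(d^2) = 22.
Step 3: rho = 1 - 6*22 / (11*(11^2 - 1)) = 1 - 132/1320 = 0.900000.
Step 4: Under H0, t = rho * sqrt((n-2)/(1-rho^2)) = 6.1942 ~ t(9).
Step 5: Two-sided p-value from the t-distribution with 9 df = 0.000160.
Step 6: alpha = 0.1. reject H0.

rho = 0.9000, p = 0.000160, reject H0 at alpha = 0.1.


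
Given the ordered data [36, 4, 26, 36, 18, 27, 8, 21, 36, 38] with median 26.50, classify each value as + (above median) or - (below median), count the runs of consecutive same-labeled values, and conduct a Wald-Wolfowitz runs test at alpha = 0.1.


Step 1: Compute median = 26.50; label A = above, B = below.
Labels in order: ABBABABBAA  (n_A = 5, n_B = 5)
Step 2: Count runs R = 7.
Step 3: Under H0 (random ordering), E[R] = 2*n_A*n_B/(n_A+n_B) + 1 = 2*5*5/10 + 1 = 6.0000.
        Var[R] = 2*n_A*n_B*(2*n_A*n_B - n_A - n_B) / ((n_A+n_B)^2 * (n_A+n_B-1)) = 2000/900 = 2.2222.
        SD[R] = 1.4907.
Step 4: Continuity-corrected z = (R - 0.5 - E[R]) / SD[R] = (7 - 0.5 - 6.0000) / 1.4907 = 0.3354.
Step 5: Two-sided p-value via normal approximation = 2*(1 - Phi(|z|)) = 0.737316.
Step 6: alpha = 0.1. fail to reject H0.

R = 7, z = 0.3354, p = 0.737316, fail to reject H0.


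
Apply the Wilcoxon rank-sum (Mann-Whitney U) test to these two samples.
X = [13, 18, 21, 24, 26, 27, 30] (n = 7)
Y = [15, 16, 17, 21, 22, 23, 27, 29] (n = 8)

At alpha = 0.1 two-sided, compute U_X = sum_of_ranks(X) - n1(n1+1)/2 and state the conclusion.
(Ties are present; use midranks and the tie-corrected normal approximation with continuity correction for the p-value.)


Step 1: Combine and sort all 15 observations; assign midranks.
sorted (value, group): (13,X), (15,Y), (16,Y), (17,Y), (18,X), (21,X), (21,Y), (22,Y), (23,Y), (24,X), (26,X), (27,X), (27,Y), (29,Y), (30,X)
ranks: 13->1, 15->2, 16->3, 17->4, 18->5, 21->6.5, 21->6.5, 22->8, 23->9, 24->10, 26->11, 27->12.5, 27->12.5, 29->14, 30->15
Step 2: Rank sum for X: R1 = 1 + 5 + 6.5 + 10 + 11 + 12.5 + 15 = 61.
Step 3: U_X = R1 - n1(n1+1)/2 = 61 - 7*8/2 = 61 - 28 = 33.
       U_Y = n1*n2 - U_X = 56 - 33 = 23.
Step 4: Ties are present, so use the tie-corrected normal approximation (with continuity correction) for the p-value.
Step 5: p-value = 0.601875; compare to alpha = 0.1. fail to reject H0.

U_X = 33, p = 0.601875, fail to reject H0 at alpha = 0.1.


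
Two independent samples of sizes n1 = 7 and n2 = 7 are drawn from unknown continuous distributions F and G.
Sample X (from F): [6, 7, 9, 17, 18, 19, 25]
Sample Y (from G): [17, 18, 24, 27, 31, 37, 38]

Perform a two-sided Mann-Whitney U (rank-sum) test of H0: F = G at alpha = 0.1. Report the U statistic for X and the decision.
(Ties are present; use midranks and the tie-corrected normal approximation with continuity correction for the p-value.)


Step 1: Combine and sort all 14 observations; assign midranks.
sorted (value, group): (6,X), (7,X), (9,X), (17,X), (17,Y), (18,X), (18,Y), (19,X), (24,Y), (25,X), (27,Y), (31,Y), (37,Y), (38,Y)
ranks: 6->1, 7->2, 9->3, 17->4.5, 17->4.5, 18->6.5, 18->6.5, 19->8, 24->9, 25->10, 27->11, 31->12, 37->13, 38->14
Step 2: Rank sum for X: R1 = 1 + 2 + 3 + 4.5 + 6.5 + 8 + 10 = 35.
Step 3: U_X = R1 - n1(n1+1)/2 = 35 - 7*8/2 = 35 - 28 = 7.
       U_Y = n1*n2 - U_X = 49 - 7 = 42.
Step 4: Ties are present, so use the tie-corrected normal approximation (with continuity correction) for the p-value.
Step 5: p-value = 0.029483; compare to alpha = 0.1. reject H0.

U_X = 7, p = 0.029483, reject H0 at alpha = 0.1.


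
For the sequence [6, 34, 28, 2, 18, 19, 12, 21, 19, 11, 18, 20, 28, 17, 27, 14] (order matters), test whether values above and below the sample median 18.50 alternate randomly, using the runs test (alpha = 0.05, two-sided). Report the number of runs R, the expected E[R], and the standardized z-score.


Step 1: Compute median = 18.50; label A = above, B = below.
Labels in order: BAABBABAABBAABAB  (n_A = 8, n_B = 8)
Step 2: Count runs R = 11.
Step 3: Under H0 (random ordering), E[R] = 2*n_A*n_B/(n_A+n_B) + 1 = 2*8*8/16 + 1 = 9.0000.
        Var[R] = 2*n_A*n_B*(2*n_A*n_B - n_A - n_B) / ((n_A+n_B)^2 * (n_A+n_B-1)) = 14336/3840 = 3.7333.
        SD[R] = 1.9322.
Step 4: Continuity-corrected z = (R - 0.5 - E[R]) / SD[R] = (11 - 0.5 - 9.0000) / 1.9322 = 0.7763.
Step 5: Two-sided p-value via normal approximation = 2*(1 - Phi(|z|)) = 0.437558.
Step 6: alpha = 0.05. fail to reject H0.

R = 11, z = 0.7763, p = 0.437558, fail to reject H0.


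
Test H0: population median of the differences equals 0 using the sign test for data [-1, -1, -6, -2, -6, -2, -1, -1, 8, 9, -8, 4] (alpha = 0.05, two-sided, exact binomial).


Step 1: Discard zero differences. Original n = 12; n_eff = number of nonzero differences = 12.
Nonzero differences (with sign): -1, -1, -6, -2, -6, -2, -1, -1, +8, +9, -8, +4
Step 2: Count signs: positive = 3, negative = 9.
Step 3: Under H0: P(positive) = 0.5, so the number of positives S ~ Bin(12, 0.5).
Step 4: Two-sided exact p-value = sum of Bin(12,0.5) probabilities at or below the observed probability = 0.145996.
Step 5: alpha = 0.05. fail to reject H0.

n_eff = 12, pos = 3, neg = 9, p = 0.145996, fail to reject H0.


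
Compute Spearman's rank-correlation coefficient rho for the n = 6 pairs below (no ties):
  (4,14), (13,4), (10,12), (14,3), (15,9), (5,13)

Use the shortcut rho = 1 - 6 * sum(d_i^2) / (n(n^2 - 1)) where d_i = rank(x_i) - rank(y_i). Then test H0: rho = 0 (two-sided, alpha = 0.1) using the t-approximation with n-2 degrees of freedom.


Step 1: Rank x and y separately (midranks; no ties here).
rank(x): 4->1, 13->4, 10->3, 14->5, 15->6, 5->2
rank(y): 14->6, 4->2, 12->4, 3->1, 9->3, 13->5
Step 2: d_i = R_x(i) - R_y(i); compute d_i^2.
  (1-6)^2=25, (4-2)^2=4, (3-4)^2=1, (5-1)^2=16, (6-3)^2=9, (2-5)^2=9
sum(d^2) = 64.
Step 3: rho = 1 - 6*64 / (6*(6^2 - 1)) = 1 - 384/210 = -0.828571.
Step 4: Under H0, t = rho * sqrt((n-2)/(1-rho^2)) = -2.9598 ~ t(4).
Step 5: Two-sided p-value from the t-distribution with 4 df = 0.041563.
Step 6: alpha = 0.1. reject H0.

rho = -0.8286, p = 0.041563, reject H0 at alpha = 0.1.


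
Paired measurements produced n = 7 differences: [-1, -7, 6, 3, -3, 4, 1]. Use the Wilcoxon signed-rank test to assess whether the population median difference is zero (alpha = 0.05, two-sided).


Step 1: Drop any zero differences (none here) and take |d_i|.
|d| = [1, 7, 6, 3, 3, 4, 1]
Step 2: Midrank |d_i| (ties get averaged ranks).
ranks: |1|->1.5, |7|->7, |6|->6, |3|->3.5, |3|->3.5, |4|->5, |1|->1.5
Step 3: Attach original signs; sum ranks with positive sign and with negative sign.
W+ = 6 + 3.5 + 5 + 1.5 = 16
W- = 1.5 + 7 + 3.5 = 12
(Check: W+ + W- = 28 should equal n(n+1)/2 = 28.)
Step 4: Test statistic W = min(W+, W-) = 12.
Step 5: Ties in |d|, so use the tie-corrected normal approximation.
        E[W] = n(n+1)/4 = 7*8/4 = 14.
        Tie groups: |d|=1 (t=2), |d|=3 (t=2); sum(t^3 - t) = 12.
        Var[W] = n(n+1)(2n+1)/24 - sum(t^3-t)/48 = 840/24 - 12/48 = 34.75.
        z = (W - E[W]) / sqrt(Var[W]) = (12 - 14) / 5.8949 = -0.3393.
        Two-sided p = 2*Phi(z) = 0.734402.
Step 6: alpha = 0.05. fail to reject H0.

W+ = 16, W- = 12, W = min = 12, p = 0.734402, fail to reject H0.


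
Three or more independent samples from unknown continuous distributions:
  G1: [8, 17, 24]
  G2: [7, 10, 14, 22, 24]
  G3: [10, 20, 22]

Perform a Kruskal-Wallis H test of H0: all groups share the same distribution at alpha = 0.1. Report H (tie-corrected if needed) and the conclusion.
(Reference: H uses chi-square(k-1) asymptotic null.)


Step 1: Combine all N = 11 observations and assign midranks.
sorted (value, group, rank): (7,G2,1), (8,G1,2), (10,G2,3.5), (10,G3,3.5), (14,G2,5), (17,G1,6), (20,G3,7), (22,G2,8.5), (22,G3,8.5), (24,G1,10.5), (24,G2,10.5)
Step 2: Sum ranks within each group.
R_1 = 18.5 (n_1 = 3)
R_2 = 28.5 (n_2 = 5)
R_3 = 19 (n_3 = 3)
Step 3: H = 12/(N(N+1)) * sum(R_i^2/n_i) - 3(N+1)
     = 12/(11*12) * (18.5^2/3 + 28.5^2/5 + 19^2/3) - 3*12
     = 0.090909 * 396.867 - 36
     = 0.078788.
Step 4: Ties present; correction factor C = 1 - 18/(11^3 - 11) = 0.986364. Corrected H = 0.078788 / 0.986364 = 0.079877.
Step 5: Under H0, H ~ chi^2(2); p-value = 0.960848.
Step 6: alpha = 0.1. fail to reject H0.

H = 0.0799, df = 2, p = 0.960848, fail to reject H0.


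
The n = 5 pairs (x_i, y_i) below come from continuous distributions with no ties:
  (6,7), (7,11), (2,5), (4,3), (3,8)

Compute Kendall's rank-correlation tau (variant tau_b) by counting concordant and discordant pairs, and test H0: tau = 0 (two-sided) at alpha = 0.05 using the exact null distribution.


Step 1: Enumerate the 10 unordered pairs (i,j) with i<j and classify each by sign(x_j-x_i) * sign(y_j-y_i).
  (1,2):dx=+1,dy=+4->C; (1,3):dx=-4,dy=-2->C; (1,4):dx=-2,dy=-4->C; (1,5):dx=-3,dy=+1->D
  (2,3):dx=-5,dy=-6->C; (2,4):dx=-3,dy=-8->C; (2,5):dx=-4,dy=-3->C; (3,4):dx=+2,dy=-2->D
  (3,5):dx=+1,dy=+3->C; (4,5):dx=-1,dy=+5->D
Step 2: C = 7, D = 3, total pairs = 10.
Step 3: tau = (C - D)/(n(n-1)/2) = (7 - 3)/10 = 0.400000.
Step 4: Exact two-sided p-value (enumerate n! = 120 permutations of y under H0): p = 0.483333.
Step 5: alpha = 0.05. fail to reject H0.

tau_b = 0.4000 (C=7, D=3), p = 0.483333, fail to reject H0.


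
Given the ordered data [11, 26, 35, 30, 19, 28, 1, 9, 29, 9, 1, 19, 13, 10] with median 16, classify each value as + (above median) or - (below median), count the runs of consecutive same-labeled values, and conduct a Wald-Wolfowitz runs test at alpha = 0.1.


Step 1: Compute median = 16; label A = above, B = below.
Labels in order: BAAAAABBABBABB  (n_A = 7, n_B = 7)
Step 2: Count runs R = 7.
Step 3: Under H0 (random ordering), E[R] = 2*n_A*n_B/(n_A+n_B) + 1 = 2*7*7/14 + 1 = 8.0000.
        Var[R] = 2*n_A*n_B*(2*n_A*n_B - n_A - n_B) / ((n_A+n_B)^2 * (n_A+n_B-1)) = 8232/2548 = 3.2308.
        SD[R] = 1.7974.
Step 4: Continuity-corrected z = (R + 0.5 - E[R]) / SD[R] = (7 + 0.5 - 8.0000) / 1.7974 = -0.2782.
Step 5: Two-sided p-value via normal approximation = 2*(1 - Phi(|z|)) = 0.780879.
Step 6: alpha = 0.1. fail to reject H0.

R = 7, z = -0.2782, p = 0.780879, fail to reject H0.


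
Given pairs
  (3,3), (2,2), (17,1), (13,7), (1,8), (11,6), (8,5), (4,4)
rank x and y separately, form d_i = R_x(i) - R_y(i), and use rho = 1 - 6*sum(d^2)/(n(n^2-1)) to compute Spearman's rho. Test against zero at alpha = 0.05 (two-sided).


Step 1: Rank x and y separately (midranks; no ties here).
rank(x): 3->3, 2->2, 17->8, 13->7, 1->1, 11->6, 8->5, 4->4
rank(y): 3->3, 2->2, 1->1, 7->7, 8->8, 6->6, 5->5, 4->4
Step 2: d_i = R_x(i) - R_y(i); compute d_i^2.
  (3-3)^2=0, (2-2)^2=0, (8-1)^2=49, (7-7)^2=0, (1-8)^2=49, (6-6)^2=0, (5-5)^2=0, (4-4)^2=0
sum(d^2) = 98.
Step 3: rho = 1 - 6*98 / (8*(8^2 - 1)) = 1 - 588/504 = -0.166667.
Step 4: Under H0, t = rho * sqrt((n-2)/(1-rho^2)) = -0.4140 ~ t(6).
Step 5: Two-sided p-value from the t-distribution with 6 df = 0.693239.
Step 6: alpha = 0.05. fail to reject H0.

rho = -0.1667, p = 0.693239, fail to reject H0 at alpha = 0.05.


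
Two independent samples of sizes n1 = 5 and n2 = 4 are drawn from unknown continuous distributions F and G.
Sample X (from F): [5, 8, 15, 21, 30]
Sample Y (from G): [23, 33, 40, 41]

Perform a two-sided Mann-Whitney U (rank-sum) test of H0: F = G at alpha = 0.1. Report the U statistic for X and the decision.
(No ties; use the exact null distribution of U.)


Step 1: Combine and sort all 9 observations; assign midranks.
sorted (value, group): (5,X), (8,X), (15,X), (21,X), (23,Y), (30,X), (33,Y), (40,Y), (41,Y)
ranks: 5->1, 8->2, 15->3, 21->4, 23->5, 30->6, 33->7, 40->8, 41->9
Step 2: Rank sum for X: R1 = 1 + 2 + 3 + 4 + 6 = 16.
Step 3: U_X = R1 - n1(n1+1)/2 = 16 - 5*6/2 = 16 - 15 = 1.
       U_Y = n1*n2 - U_X = 20 - 1 = 19.
Step 4: No ties, so the exact null distribution of U (based on enumerating the C(9,5) = 126 equally likely rank assignments) gives the two-sided p-value.
Step 5: p-value = 0.031746; compare to alpha = 0.1. reject H0.

U_X = 1, p = 0.031746, reject H0 at alpha = 0.1.


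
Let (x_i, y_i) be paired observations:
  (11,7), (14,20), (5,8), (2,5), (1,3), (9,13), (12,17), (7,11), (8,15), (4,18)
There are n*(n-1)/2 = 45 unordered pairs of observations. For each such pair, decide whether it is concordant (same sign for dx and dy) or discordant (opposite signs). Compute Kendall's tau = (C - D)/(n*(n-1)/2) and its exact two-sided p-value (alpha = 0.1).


Step 1: Enumerate the 45 unordered pairs (i,j) with i<j and classify each by sign(x_j-x_i) * sign(y_j-y_i).
  (1,2):dx=+3,dy=+13->C; (1,3):dx=-6,dy=+1->D; (1,4):dx=-9,dy=-2->C; (1,5):dx=-10,dy=-4->C
  (1,6):dx=-2,dy=+6->D; (1,7):dx=+1,dy=+10->C; (1,8):dx=-4,dy=+4->D; (1,9):dx=-3,dy=+8->D
  (1,10):dx=-7,dy=+11->D; (2,3):dx=-9,dy=-12->C; (2,4):dx=-12,dy=-15->C; (2,5):dx=-13,dy=-17->C
  (2,6):dx=-5,dy=-7->C; (2,7):dx=-2,dy=-3->C; (2,8):dx=-7,dy=-9->C; (2,9):dx=-6,dy=-5->C
  (2,10):dx=-10,dy=-2->C; (3,4):dx=-3,dy=-3->C; (3,5):dx=-4,dy=-5->C; (3,6):dx=+4,dy=+5->C
  (3,7):dx=+7,dy=+9->C; (3,8):dx=+2,dy=+3->C; (3,9):dx=+3,dy=+7->C; (3,10):dx=-1,dy=+10->D
  (4,5):dx=-1,dy=-2->C; (4,6):dx=+7,dy=+8->C; (4,7):dx=+10,dy=+12->C; (4,8):dx=+5,dy=+6->C
  (4,9):dx=+6,dy=+10->C; (4,10):dx=+2,dy=+13->C; (5,6):dx=+8,dy=+10->C; (5,7):dx=+11,dy=+14->C
  (5,8):dx=+6,dy=+8->C; (5,9):dx=+7,dy=+12->C; (5,10):dx=+3,dy=+15->C; (6,7):dx=+3,dy=+4->C
  (6,8):dx=-2,dy=-2->C; (6,9):dx=-1,dy=+2->D; (6,10):dx=-5,dy=+5->D; (7,8):dx=-5,dy=-6->C
  (7,9):dx=-4,dy=-2->C; (7,10):dx=-8,dy=+1->D; (8,9):dx=+1,dy=+4->C; (8,10):dx=-3,dy=+7->D
  (9,10):dx=-4,dy=+3->D
Step 2: C = 34, D = 11, total pairs = 45.
Step 3: tau = (C - D)/(n(n-1)/2) = (34 - 11)/45 = 0.511111.
Step 4: Exact two-sided p-value (enumerate n! = 3628800 permutations of y under H0): p = 0.046623.
Step 5: alpha = 0.1. reject H0.

tau_b = 0.5111 (C=34, D=11), p = 0.046623, reject H0.


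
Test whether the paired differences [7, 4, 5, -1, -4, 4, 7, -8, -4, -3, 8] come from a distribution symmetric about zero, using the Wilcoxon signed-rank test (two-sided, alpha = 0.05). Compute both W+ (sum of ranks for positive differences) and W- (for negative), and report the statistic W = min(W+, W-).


Step 1: Drop any zero differences (none here) and take |d_i|.
|d| = [7, 4, 5, 1, 4, 4, 7, 8, 4, 3, 8]
Step 2: Midrank |d_i| (ties get averaged ranks).
ranks: |7|->8.5, |4|->4.5, |5|->7, |1|->1, |4|->4.5, |4|->4.5, |7|->8.5, |8|->10.5, |4|->4.5, |3|->2, |8|->10.5
Step 3: Attach original signs; sum ranks with positive sign and with negative sign.
W+ = 8.5 + 4.5 + 7 + 4.5 + 8.5 + 10.5 = 43.5
W- = 1 + 4.5 + 10.5 + 4.5 + 2 = 22.5
(Check: W+ + W- = 66 should equal n(n+1)/2 = 66.)
Step 4: Test statistic W = min(W+, W-) = 22.5.
Step 5: Ties in |d|, so use the tie-corrected normal approximation.
        E[W] = n(n+1)/4 = 11*12/4 = 33.
        Tie groups: |d|=4 (t=4), |d|=7 (t=2), |d|=8 (t=2); sum(t^3 - t) = 72.
        Var[W] = n(n+1)(2n+1)/24 - sum(t^3-t)/48 = 3036/24 - 72/48 = 125.
        z = (W - E[W]) / sqrt(Var[W]) = (22.5 - 33) / 11.1803 = -0.9391.
        Two-sided p = 2*Phi(z) = 0.347654.
Step 6: alpha = 0.05. fail to reject H0.

W+ = 43.5, W- = 22.5, W = min = 22.5, p = 0.347654, fail to reject H0.


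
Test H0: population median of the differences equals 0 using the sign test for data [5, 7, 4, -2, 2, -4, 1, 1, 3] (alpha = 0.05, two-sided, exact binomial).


Step 1: Discard zero differences. Original n = 9; n_eff = number of nonzero differences = 9.
Nonzero differences (with sign): +5, +7, +4, -2, +2, -4, +1, +1, +3
Step 2: Count signs: positive = 7, negative = 2.
Step 3: Under H0: P(positive) = 0.5, so the number of positives S ~ Bin(9, 0.5).
Step 4: Two-sided exact p-value = sum of Bin(9,0.5) probabilities at or below the observed probability = 0.179688.
Step 5: alpha = 0.05. fail to reject H0.

n_eff = 9, pos = 7, neg = 2, p = 0.179688, fail to reject H0.


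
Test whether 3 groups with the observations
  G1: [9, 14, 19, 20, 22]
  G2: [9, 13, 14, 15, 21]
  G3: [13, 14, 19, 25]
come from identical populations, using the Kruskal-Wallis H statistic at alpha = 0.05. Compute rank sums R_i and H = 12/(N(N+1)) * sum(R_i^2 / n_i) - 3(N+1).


Step 1: Combine all N = 14 observations and assign midranks.
sorted (value, group, rank): (9,G1,1.5), (9,G2,1.5), (13,G2,3.5), (13,G3,3.5), (14,G1,6), (14,G2,6), (14,G3,6), (15,G2,8), (19,G1,9.5), (19,G3,9.5), (20,G1,11), (21,G2,12), (22,G1,13), (25,G3,14)
Step 2: Sum ranks within each group.
R_1 = 41 (n_1 = 5)
R_2 = 31 (n_2 = 5)
R_3 = 33 (n_3 = 4)
Step 3: H = 12/(N(N+1)) * sum(R_i^2/n_i) - 3(N+1)
     = 12/(14*15) * (41^2/5 + 31^2/5 + 33^2/4) - 3*15
     = 0.057143 * 800.65 - 45
     = 0.751429.
Step 4: Ties present; correction factor C = 1 - 42/(14^3 - 14) = 0.984615. Corrected H = 0.751429 / 0.984615 = 0.763170.
Step 5: Under H0, H ~ chi^2(2); p-value = 0.682778.
Step 6: alpha = 0.05. fail to reject H0.

H = 0.7632, df = 2, p = 0.682778, fail to reject H0.


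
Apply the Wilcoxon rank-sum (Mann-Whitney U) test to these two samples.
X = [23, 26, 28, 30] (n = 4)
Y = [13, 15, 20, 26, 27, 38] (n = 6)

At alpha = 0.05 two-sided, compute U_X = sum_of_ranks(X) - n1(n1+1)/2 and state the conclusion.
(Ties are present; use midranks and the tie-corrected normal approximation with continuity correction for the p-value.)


Step 1: Combine and sort all 10 observations; assign midranks.
sorted (value, group): (13,Y), (15,Y), (20,Y), (23,X), (26,X), (26,Y), (27,Y), (28,X), (30,X), (38,Y)
ranks: 13->1, 15->2, 20->3, 23->4, 26->5.5, 26->5.5, 27->7, 28->8, 30->9, 38->10
Step 2: Rank sum for X: R1 = 4 + 5.5 + 8 + 9 = 26.5.
Step 3: U_X = R1 - n1(n1+1)/2 = 26.5 - 4*5/2 = 26.5 - 10 = 16.5.
       U_Y = n1*n2 - U_X = 24 - 16.5 = 7.5.
Step 4: Ties are present, so use the tie-corrected normal approximation (with continuity correction) for the p-value.
Step 5: p-value = 0.392330; compare to alpha = 0.05. fail to reject H0.

U_X = 16.5, p = 0.392330, fail to reject H0 at alpha = 0.05.


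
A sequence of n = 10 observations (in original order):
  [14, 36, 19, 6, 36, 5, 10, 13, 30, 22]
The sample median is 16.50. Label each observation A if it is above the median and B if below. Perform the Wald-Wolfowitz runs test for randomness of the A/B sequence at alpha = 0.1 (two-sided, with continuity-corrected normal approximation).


Step 1: Compute median = 16.50; label A = above, B = below.
Labels in order: BAABABBBAA  (n_A = 5, n_B = 5)
Step 2: Count runs R = 6.
Step 3: Under H0 (random ordering), E[R] = 2*n_A*n_B/(n_A+n_B) + 1 = 2*5*5/10 + 1 = 6.0000.
        Var[R] = 2*n_A*n_B*(2*n_A*n_B - n_A - n_B) / ((n_A+n_B)^2 * (n_A+n_B-1)) = 2000/900 = 2.2222.
        SD[R] = 1.4907.
Step 4: R = E[R], so z = 0 with no continuity correction.
Step 5: Two-sided p-value via normal approximation = 2*(1 - Phi(|z|)) = 1.000000.
Step 6: alpha = 0.1. fail to reject H0.

R = 6, z = 0.0000, p = 1.000000, fail to reject H0.


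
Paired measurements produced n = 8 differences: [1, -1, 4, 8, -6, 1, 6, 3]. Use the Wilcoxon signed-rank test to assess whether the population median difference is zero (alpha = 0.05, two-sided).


Step 1: Drop any zero differences (none here) and take |d_i|.
|d| = [1, 1, 4, 8, 6, 1, 6, 3]
Step 2: Midrank |d_i| (ties get averaged ranks).
ranks: |1|->2, |1|->2, |4|->5, |8|->8, |6|->6.5, |1|->2, |6|->6.5, |3|->4
Step 3: Attach original signs; sum ranks with positive sign and with negative sign.
W+ = 2 + 5 + 8 + 2 + 6.5 + 4 = 27.5
W- = 2 + 6.5 = 8.5
(Check: W+ + W- = 36 should equal n(n+1)/2 = 36.)
Step 4: Test statistic W = min(W+, W-) = 8.5.
Step 5: Ties in |d|, so use the tie-corrected normal approximation.
        E[W] = n(n+1)/4 = 8*9/4 = 18.
        Tie groups: |d|=1 (t=3), |d|=6 (t=2); sum(t^3 - t) = 30.
        Var[W] = n(n+1)(2n+1)/24 - sum(t^3-t)/48 = 1224/24 - 30/48 = 50.375.
        z = (W - E[W]) / sqrt(Var[W]) = (8.5 - 18) / 7.0975 = -1.3385.
        Two-sided p = 2*Phi(z) = 0.180736.
Step 6: alpha = 0.05. fail to reject H0.

W+ = 27.5, W- = 8.5, W = min = 8.5, p = 0.180736, fail to reject H0.


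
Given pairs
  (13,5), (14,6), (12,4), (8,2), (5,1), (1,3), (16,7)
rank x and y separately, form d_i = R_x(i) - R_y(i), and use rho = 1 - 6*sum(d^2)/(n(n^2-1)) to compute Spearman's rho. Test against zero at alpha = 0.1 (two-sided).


Step 1: Rank x and y separately (midranks; no ties here).
rank(x): 13->5, 14->6, 12->4, 8->3, 5->2, 1->1, 16->7
rank(y): 5->5, 6->6, 4->4, 2->2, 1->1, 3->3, 7->7
Step 2: d_i = R_x(i) - R_y(i); compute d_i^2.
  (5-5)^2=0, (6-6)^2=0, (4-4)^2=0, (3-2)^2=1, (2-1)^2=1, (1-3)^2=4, (7-7)^2=0
sum(d^2) = 6.
Step 3: rho = 1 - 6*6 / (7*(7^2 - 1)) = 1 - 36/336 = 0.892857.
Step 4: Under H0, t = rho * sqrt((n-2)/(1-rho^2)) = 4.4333 ~ t(5).
Step 5: Two-sided p-value from the t-distribution with 5 df = 0.006807.
Step 6: alpha = 0.1. reject H0.

rho = 0.8929, p = 0.006807, reject H0 at alpha = 0.1.


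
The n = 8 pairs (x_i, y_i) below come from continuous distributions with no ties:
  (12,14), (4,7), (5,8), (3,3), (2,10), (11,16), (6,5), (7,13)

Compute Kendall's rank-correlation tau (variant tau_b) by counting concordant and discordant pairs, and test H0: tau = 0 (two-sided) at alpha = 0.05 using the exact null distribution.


Step 1: Enumerate the 28 unordered pairs (i,j) with i<j and classify each by sign(x_j-x_i) * sign(y_j-y_i).
  (1,2):dx=-8,dy=-7->C; (1,3):dx=-7,dy=-6->C; (1,4):dx=-9,dy=-11->C; (1,5):dx=-10,dy=-4->C
  (1,6):dx=-1,dy=+2->D; (1,7):dx=-6,dy=-9->C; (1,8):dx=-5,dy=-1->C; (2,3):dx=+1,dy=+1->C
  (2,4):dx=-1,dy=-4->C; (2,5):dx=-2,dy=+3->D; (2,6):dx=+7,dy=+9->C; (2,7):dx=+2,dy=-2->D
  (2,8):dx=+3,dy=+6->C; (3,4):dx=-2,dy=-5->C; (3,5):dx=-3,dy=+2->D; (3,6):dx=+6,dy=+8->C
  (3,7):dx=+1,dy=-3->D; (3,8):dx=+2,dy=+5->C; (4,5):dx=-1,dy=+7->D; (4,6):dx=+8,dy=+13->C
  (4,7):dx=+3,dy=+2->C; (4,8):dx=+4,dy=+10->C; (5,6):dx=+9,dy=+6->C; (5,7):dx=+4,dy=-5->D
  (5,8):dx=+5,dy=+3->C; (6,7):dx=-5,dy=-11->C; (6,8):dx=-4,dy=-3->C; (7,8):dx=+1,dy=+8->C
Step 2: C = 21, D = 7, total pairs = 28.
Step 3: tau = (C - D)/(n(n-1)/2) = (21 - 7)/28 = 0.500000.
Step 4: Exact two-sided p-value (enumerate n! = 40320 permutations of y under H0): p = 0.108681.
Step 5: alpha = 0.05. fail to reject H0.

tau_b = 0.5000 (C=21, D=7), p = 0.108681, fail to reject H0.


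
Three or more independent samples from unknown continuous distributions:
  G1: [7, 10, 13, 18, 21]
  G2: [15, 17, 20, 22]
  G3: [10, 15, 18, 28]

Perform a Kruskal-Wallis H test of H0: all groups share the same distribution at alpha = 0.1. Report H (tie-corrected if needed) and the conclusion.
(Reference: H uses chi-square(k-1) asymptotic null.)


Step 1: Combine all N = 13 observations and assign midranks.
sorted (value, group, rank): (7,G1,1), (10,G1,2.5), (10,G3,2.5), (13,G1,4), (15,G2,5.5), (15,G3,5.5), (17,G2,7), (18,G1,8.5), (18,G3,8.5), (20,G2,10), (21,G1,11), (22,G2,12), (28,G3,13)
Step 2: Sum ranks within each group.
R_1 = 27 (n_1 = 5)
R_2 = 34.5 (n_2 = 4)
R_3 = 29.5 (n_3 = 4)
Step 3: H = 12/(N(N+1)) * sum(R_i^2/n_i) - 3(N+1)
     = 12/(13*14) * (27^2/5 + 34.5^2/4 + 29.5^2/4) - 3*14
     = 0.065934 * 660.925 - 42
     = 1.577473.
Step 4: Ties present; correction factor C = 1 - 18/(13^3 - 13) = 0.991758. Corrected H = 1.577473 / 0.991758 = 1.590582.
Step 5: Under H0, H ~ chi^2(2); p-value = 0.451450.
Step 6: alpha = 0.1. fail to reject H0.

H = 1.5906, df = 2, p = 0.451450, fail to reject H0.


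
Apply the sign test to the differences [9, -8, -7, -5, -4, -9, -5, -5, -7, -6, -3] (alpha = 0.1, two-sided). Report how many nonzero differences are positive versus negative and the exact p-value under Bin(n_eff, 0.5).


Step 1: Discard zero differences. Original n = 11; n_eff = number of nonzero differences = 11.
Nonzero differences (with sign): +9, -8, -7, -5, -4, -9, -5, -5, -7, -6, -3
Step 2: Count signs: positive = 1, negative = 10.
Step 3: Under H0: P(positive) = 0.5, so the number of positives S ~ Bin(11, 0.5).
Step 4: Two-sided exact p-value = sum of Bin(11,0.5) probabilities at or below the observed probability = 0.011719.
Step 5: alpha = 0.1. reject H0.

n_eff = 11, pos = 1, neg = 10, p = 0.011719, reject H0.


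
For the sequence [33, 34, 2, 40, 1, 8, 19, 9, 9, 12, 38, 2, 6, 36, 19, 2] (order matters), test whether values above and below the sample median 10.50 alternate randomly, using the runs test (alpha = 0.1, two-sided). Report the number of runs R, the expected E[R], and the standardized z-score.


Step 1: Compute median = 10.50; label A = above, B = below.
Labels in order: AABABBABBAABBAAB  (n_A = 8, n_B = 8)
Step 2: Count runs R = 10.
Step 3: Under H0 (random ordering), E[R] = 2*n_A*n_B/(n_A+n_B) + 1 = 2*8*8/16 + 1 = 9.0000.
        Var[R] = 2*n_A*n_B*(2*n_A*n_B - n_A - n_B) / ((n_A+n_B)^2 * (n_A+n_B-1)) = 14336/3840 = 3.7333.
        SD[R] = 1.9322.
Step 4: Continuity-corrected z = (R - 0.5 - E[R]) / SD[R] = (10 - 0.5 - 9.0000) / 1.9322 = 0.2588.
Step 5: Two-sided p-value via normal approximation = 2*(1 - Phi(|z|)) = 0.795809.
Step 6: alpha = 0.1. fail to reject H0.

R = 10, z = 0.2588, p = 0.795809, fail to reject H0.


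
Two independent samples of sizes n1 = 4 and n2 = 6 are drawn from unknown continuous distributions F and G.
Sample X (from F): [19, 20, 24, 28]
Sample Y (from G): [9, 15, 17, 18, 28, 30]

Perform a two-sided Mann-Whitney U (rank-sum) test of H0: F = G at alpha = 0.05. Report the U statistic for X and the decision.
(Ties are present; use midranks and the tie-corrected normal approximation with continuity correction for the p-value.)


Step 1: Combine and sort all 10 observations; assign midranks.
sorted (value, group): (9,Y), (15,Y), (17,Y), (18,Y), (19,X), (20,X), (24,X), (28,X), (28,Y), (30,Y)
ranks: 9->1, 15->2, 17->3, 18->4, 19->5, 20->6, 24->7, 28->8.5, 28->8.5, 30->10
Step 2: Rank sum for X: R1 = 5 + 6 + 7 + 8.5 = 26.5.
Step 3: U_X = R1 - n1(n1+1)/2 = 26.5 - 4*5/2 = 26.5 - 10 = 16.5.
       U_Y = n1*n2 - U_X = 24 - 16.5 = 7.5.
Step 4: Ties are present, so use the tie-corrected normal approximation (with continuity correction) for the p-value.
Step 5: p-value = 0.392330; compare to alpha = 0.05. fail to reject H0.

U_X = 16.5, p = 0.392330, fail to reject H0 at alpha = 0.05.


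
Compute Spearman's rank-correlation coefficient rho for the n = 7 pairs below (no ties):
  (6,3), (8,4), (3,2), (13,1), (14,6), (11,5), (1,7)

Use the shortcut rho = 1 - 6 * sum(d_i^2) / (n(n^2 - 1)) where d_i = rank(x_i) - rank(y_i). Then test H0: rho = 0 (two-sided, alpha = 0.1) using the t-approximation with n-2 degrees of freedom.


Step 1: Rank x and y separately (midranks; no ties here).
rank(x): 6->3, 8->4, 3->2, 13->6, 14->7, 11->5, 1->1
rank(y): 3->3, 4->4, 2->2, 1->1, 6->6, 5->5, 7->7
Step 2: d_i = R_x(i) - R_y(i); compute d_i^2.
  (3-3)^2=0, (4-4)^2=0, (2-2)^2=0, (6-1)^2=25, (7-6)^2=1, (5-5)^2=0, (1-7)^2=36
sum(d^2) = 62.
Step 3: rho = 1 - 6*62 / (7*(7^2 - 1)) = 1 - 372/336 = -0.107143.
Step 4: Under H0, t = rho * sqrt((n-2)/(1-rho^2)) = -0.2410 ~ t(5).
Step 5: Two-sided p-value from the t-distribution with 5 df = 0.819151.
Step 6: alpha = 0.1. fail to reject H0.

rho = -0.1071, p = 0.819151, fail to reject H0 at alpha = 0.1.
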